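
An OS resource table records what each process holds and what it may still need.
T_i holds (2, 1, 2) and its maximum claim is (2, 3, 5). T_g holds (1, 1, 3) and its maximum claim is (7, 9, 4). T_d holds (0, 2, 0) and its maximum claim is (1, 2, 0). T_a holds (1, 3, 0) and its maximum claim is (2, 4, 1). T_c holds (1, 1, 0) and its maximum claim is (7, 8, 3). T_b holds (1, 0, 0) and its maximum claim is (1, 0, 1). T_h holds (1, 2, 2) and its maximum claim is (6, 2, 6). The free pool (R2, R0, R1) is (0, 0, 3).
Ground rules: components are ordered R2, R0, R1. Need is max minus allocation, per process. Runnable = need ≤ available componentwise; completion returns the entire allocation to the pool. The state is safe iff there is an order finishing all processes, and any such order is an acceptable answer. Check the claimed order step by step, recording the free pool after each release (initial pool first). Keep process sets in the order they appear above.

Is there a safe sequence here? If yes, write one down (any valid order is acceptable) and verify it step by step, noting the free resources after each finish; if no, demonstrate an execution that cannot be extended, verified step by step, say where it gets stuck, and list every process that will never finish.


The state is UNSAFE.
Key observation: once T_b, T_d, T_i, T_a finish, the pool peaks at (4, 6, 5) — and every remaining process still needs more R2 than that.
The run T_b, T_d, T_i, T_a cannot be extended any further. Check, step by step:
  pool = (0, 0, 3)
  run T_b (needs (0, 0, 1), free (0, 0, 3)); after release of (1, 0, 0) the pool is (1, 0, 3)
  run T_d (needs (1, 0, 0), free (1, 0, 3)); after release of (0, 2, 0) the pool is (1, 2, 3)
  run T_i (needs (0, 2, 3), free (1, 2, 3)); after release of (2, 1, 2) the pool is (3, 3, 5)
  run T_a (needs (1, 1, 1), free (3, 3, 5)); after release of (1, 3, 0) the pool is (4, 6, 5)
  blocked: T_g wants (6, 8, 1), pool (4, 6, 5) — not enough R2 and R0
  blocked: T_c wants (6, 7, 3), pool (4, 6, 5) — not enough R2 and R0
  blocked: T_h wants (5, 0, 4), pool (4, 6, 5) — not enough R2
Processes that can never finish: T_g, T_c and T_h.


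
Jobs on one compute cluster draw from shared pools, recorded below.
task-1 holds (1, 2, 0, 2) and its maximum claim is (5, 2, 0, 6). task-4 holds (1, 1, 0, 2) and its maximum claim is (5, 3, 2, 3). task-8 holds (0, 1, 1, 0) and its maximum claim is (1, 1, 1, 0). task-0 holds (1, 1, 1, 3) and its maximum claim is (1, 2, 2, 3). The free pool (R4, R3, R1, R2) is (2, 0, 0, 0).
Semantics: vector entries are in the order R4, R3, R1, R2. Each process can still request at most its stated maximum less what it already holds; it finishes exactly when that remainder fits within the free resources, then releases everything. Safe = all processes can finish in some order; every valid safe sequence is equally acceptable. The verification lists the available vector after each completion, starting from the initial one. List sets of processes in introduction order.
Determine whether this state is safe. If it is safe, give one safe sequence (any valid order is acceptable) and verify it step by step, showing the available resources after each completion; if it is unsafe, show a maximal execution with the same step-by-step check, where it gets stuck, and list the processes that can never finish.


UNSAFE.
Key observation: after task-8, task-0 complete, (3, 2, 2, 3) is the best the pool ever gets, yet each leftover process wants more R4.
Going as far as possible: task-8, task-0; after that, nothing fits. Walking it through:
  pool = (2, 0, 0, 0)
  run task-8 (needs (1, 0, 0, 0), free (2, 0, 0, 0)); after release of (0, 1, 1, 0) the pool is (2, 1, 1, 0)
  run task-0 (needs (0, 1, 1, 0), free (2, 1, 1, 0)); after release of (1, 1, 1, 3) the pool is (3, 2, 2, 3)
  task-1 still needs (4, 0, 0, 4) but only (3, 2, 2, 3) is free — short on R4 and R2
  task-4 still needs (4, 2, 2, 1) but only (3, 2, 2, 3) is free — short on R4
Processes that can never finish: task-1 and task-4.


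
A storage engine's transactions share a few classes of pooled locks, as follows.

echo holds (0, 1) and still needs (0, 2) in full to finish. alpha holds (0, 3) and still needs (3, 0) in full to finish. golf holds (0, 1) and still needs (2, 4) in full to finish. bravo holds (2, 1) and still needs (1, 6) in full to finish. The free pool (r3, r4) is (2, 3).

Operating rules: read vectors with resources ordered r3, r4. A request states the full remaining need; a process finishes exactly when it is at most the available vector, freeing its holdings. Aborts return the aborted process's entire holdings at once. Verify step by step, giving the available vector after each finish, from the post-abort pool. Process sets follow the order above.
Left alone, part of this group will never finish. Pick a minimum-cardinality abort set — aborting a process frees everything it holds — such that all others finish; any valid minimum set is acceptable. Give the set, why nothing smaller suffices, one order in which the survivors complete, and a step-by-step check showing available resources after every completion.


Minimum abort set: alpha.
Key observation: bravo had no path to completion before; after the abort of alpha ((0, 3) returned), step 3 is where it fits.
Why nothing smaller works: aborting no one leaves the state deadlocked as given.
Survivors finish in the order: echo, golf, bravo. Walking it through (pool after the aborts first):
  pool = (2, 6)
  run echo (needs (0, 2), free (2, 6)); after release of (0, 1) the pool is (2, 7)
  run golf (needs (2, 4), free (2, 7)); after release of (0, 1) the pool is (2, 8)
  run bravo (needs (1, 6), free (2, 8)); after release of (2, 1) the pool is (4, 9)


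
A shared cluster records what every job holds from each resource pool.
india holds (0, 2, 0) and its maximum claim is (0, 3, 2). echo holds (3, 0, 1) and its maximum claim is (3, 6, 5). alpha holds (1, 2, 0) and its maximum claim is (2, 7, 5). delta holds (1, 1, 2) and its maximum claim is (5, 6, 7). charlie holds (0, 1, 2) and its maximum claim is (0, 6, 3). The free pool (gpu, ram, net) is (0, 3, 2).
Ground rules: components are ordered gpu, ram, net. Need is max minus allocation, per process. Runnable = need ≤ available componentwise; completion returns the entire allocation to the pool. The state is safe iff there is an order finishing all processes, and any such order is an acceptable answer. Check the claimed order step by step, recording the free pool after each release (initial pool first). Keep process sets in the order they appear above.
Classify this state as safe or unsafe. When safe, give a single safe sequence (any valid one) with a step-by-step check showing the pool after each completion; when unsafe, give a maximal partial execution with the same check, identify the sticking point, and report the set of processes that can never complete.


SAFE. One safe sequence: india, charlie, echo, alpha, delta.
Key observation: the order's first zero-slack moment is india ((0, 1, 2) needed, (0, 3, 2) free — a requested resource with nothing to spare).
Step-by-step check:
  pool = (0, 3, 2)
  run india (needs (0, 1, 2), free (0, 3, 2)); after release of (0, 2, 0) the pool is (0, 5, 2)
  run charlie (needs (0, 5, 1), free (0, 5, 2)); after release of (0, 1, 2) the pool is (0, 6, 4)
  run echo (needs (0, 6, 4), free (0, 6, 4)); after release of (3, 0, 1) the pool is (3, 6, 5)
  run alpha (needs (1, 5, 5), free (3, 6, 5)); after release of (1, 2, 0) the pool is (4, 8, 5)
  run delta (needs (4, 5, 5), free (4, 8, 5)); after release of (1, 1, 2) the pool is (5, 9, 7)


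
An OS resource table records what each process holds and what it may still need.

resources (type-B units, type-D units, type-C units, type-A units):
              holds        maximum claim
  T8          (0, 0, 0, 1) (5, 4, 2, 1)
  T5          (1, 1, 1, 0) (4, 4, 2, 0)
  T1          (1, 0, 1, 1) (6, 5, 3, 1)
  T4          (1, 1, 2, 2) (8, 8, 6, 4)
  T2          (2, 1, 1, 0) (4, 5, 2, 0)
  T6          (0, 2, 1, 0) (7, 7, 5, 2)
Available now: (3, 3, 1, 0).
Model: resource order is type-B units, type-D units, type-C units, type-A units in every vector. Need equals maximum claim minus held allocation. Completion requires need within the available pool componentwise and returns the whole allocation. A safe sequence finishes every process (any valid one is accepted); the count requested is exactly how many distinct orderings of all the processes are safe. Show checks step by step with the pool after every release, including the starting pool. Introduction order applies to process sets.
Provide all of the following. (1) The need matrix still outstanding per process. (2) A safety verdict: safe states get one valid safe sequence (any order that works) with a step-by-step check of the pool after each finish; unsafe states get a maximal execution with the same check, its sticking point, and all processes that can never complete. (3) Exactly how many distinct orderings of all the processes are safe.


(1) Remaining need (order type-B units, type-D units, type-C units, type-A units):
  T8: (5, 4, 2, 0)
  T5: (3, 3, 1, 0)
  T1: (5, 5, 2, 0)
  T4: (7, 7, 4, 2)
  T2: (2, 4, 1, 0)
  T6: (7, 5, 4, 2)
(2) The state is SAFE; one workable sequence: T5, T2, T1, T8, T6, T4.
Key observation: reading the order forward, T5 is the first process whose need (3, 3, 1, 0) meets the free pool (3, 3, 1, 0) exactly on a resource it requests.
Step-by-step check:
  pool = (3, 3, 1, 0)
  T5: need (3, 3, 1, 0) fits (3, 3, 1, 0); releases (1, 1, 1, 0), pool now (4, 4, 2, 0)
  T2: need (2, 4, 1, 0) fits (4, 4, 2, 0); releases (2, 1, 1, 0), pool now (6, 5, 3, 0)
  T1: need (5, 5, 2, 0) fits (6, 5, 3, 0); releases (1, 0, 1, 1), pool now (7, 5, 4, 1)
  T8: need (5, 4, 2, 0) fits (7, 5, 4, 1); releases (0, 0, 0, 1), pool now (7, 5, 4, 2)
  T6: need (7, 5, 4, 2) fits (7, 5, 4, 2); releases (0, 2, 1, 0), pool now (7, 7, 5, 2)
  T4: need (7, 7, 4, 2) fits (7, 7, 5, 2); releases (1, 1, 2, 2), pool now (8, 8, 7, 4)
(3) The exact count: 2 of the possible complete orderings are safe sequences.


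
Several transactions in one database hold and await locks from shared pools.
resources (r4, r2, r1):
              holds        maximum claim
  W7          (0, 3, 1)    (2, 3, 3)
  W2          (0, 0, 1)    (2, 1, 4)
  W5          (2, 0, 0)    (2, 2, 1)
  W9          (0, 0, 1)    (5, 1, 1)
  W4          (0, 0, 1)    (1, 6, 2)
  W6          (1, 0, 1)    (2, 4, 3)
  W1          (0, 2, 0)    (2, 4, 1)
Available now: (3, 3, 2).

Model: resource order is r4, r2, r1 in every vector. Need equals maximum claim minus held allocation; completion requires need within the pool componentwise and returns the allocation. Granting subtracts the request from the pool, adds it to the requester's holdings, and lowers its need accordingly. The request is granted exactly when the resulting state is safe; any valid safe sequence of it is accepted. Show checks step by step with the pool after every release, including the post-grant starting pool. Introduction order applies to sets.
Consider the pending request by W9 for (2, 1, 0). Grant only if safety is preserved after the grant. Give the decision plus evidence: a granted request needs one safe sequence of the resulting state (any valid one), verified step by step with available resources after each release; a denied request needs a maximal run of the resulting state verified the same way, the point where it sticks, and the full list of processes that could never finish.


GRANT: granting preserves safety; a valid post-grant sequence is W5, W7, W9, W6, W4, W1, W2.
Key observation: the grant leaves (1, 2, 2) free — enough for W5, whose release restarts the cascade.
Step-by-step check of the post-grant state:
  pool = (1, 2, 2)
  W5 needs (0, 2, 1) <= (1, 2, 2) -> finishes; pool += (2, 0, 0) = (3, 2, 2)
  W7 needs (2, 0, 2) <= (3, 2, 2) -> finishes; pool += (0, 3, 1) = (3, 5, 3)
  W9 needs (3, 0, 0) <= (3, 5, 3) -> finishes; pool += (2, 1, 1) = (5, 6, 4)
  W6 needs (1, 4, 2) <= (5, 6, 4) -> finishes; pool += (1, 0, 1) = (6, 6, 5)
  W4 needs (1, 6, 1) <= (6, 6, 5) -> finishes; pool += (0, 0, 1) = (6, 6, 6)
  W1 needs (2, 2, 1) <= (6, 6, 6) -> finishes; pool += (0, 2, 0) = (6, 8, 6)
  W2 needs (2, 1, 3) <= (6, 8, 6) -> finishes; pool += (0, 0, 1) = (6, 8, 7)


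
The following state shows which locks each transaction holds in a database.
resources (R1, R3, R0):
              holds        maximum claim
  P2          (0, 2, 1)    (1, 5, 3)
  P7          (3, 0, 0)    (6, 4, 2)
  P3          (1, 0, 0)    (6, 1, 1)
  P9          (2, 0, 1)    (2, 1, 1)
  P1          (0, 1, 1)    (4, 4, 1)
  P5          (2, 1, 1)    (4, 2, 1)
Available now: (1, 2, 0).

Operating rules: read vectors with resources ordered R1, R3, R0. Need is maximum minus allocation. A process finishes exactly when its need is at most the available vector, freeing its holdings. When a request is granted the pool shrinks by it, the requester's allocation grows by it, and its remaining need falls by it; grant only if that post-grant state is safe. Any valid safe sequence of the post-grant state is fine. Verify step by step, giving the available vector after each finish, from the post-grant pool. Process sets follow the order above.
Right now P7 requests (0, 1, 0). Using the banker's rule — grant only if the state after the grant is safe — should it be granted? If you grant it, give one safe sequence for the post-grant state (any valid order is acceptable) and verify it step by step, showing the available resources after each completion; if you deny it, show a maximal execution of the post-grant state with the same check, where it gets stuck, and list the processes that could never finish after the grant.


DENY. Granting would leave the state unsafe.
Key observation: the pool after P9, P5, P3 is (6, 2, 2); every surviving request exceeds it in R3, so progress ends there.
After a pretend grant, a maximal execution: P9, P5, P3 — then nothing else fits. Walking it through:
  pool = (1, 1, 0)
  run P9 (needs (0, 1, 0), free (1, 1, 0)); after release of (2, 0, 1) the pool is (3, 1, 1)
  run P5 (needs (2, 1, 0), free (3, 1, 1)); after release of (2, 1, 1) the pool is (5, 2, 2)
  run P3 (needs (5, 1, 1), free (5, 2, 2)); after release of (1, 0, 0) the pool is (6, 2, 2)
  blocked: P2 wants (1, 3, 2), pool (6, 2, 2) — not enough R3
  blocked: P7 wants (3, 3, 2), pool (6, 2, 2) — not enough R3
  blocked: P1 wants (4, 3, 0), pool (6, 2, 2) — not enough R3
Post-grant, the permanently blocked set is P2, P7 and P1.


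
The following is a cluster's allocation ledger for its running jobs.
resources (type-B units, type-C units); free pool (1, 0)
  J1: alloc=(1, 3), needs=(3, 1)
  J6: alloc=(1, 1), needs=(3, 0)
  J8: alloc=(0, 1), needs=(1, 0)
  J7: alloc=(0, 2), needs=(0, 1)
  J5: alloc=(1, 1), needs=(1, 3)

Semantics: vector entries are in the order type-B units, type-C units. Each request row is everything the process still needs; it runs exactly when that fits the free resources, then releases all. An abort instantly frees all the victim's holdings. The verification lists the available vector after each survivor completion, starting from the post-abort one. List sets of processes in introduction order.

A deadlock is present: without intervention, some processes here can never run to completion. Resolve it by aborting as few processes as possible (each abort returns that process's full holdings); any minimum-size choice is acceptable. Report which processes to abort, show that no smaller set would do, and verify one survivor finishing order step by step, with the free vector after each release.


The answer: abort J1.
Key observation: J6 was stuck for good until J1 gave back (1, 3); in the order shown it finishes at step 2.
No smaller set exists: with zero aborts the deadlock remains.
One survivor order: J5, J6, J8, J7. Step-by-step check (post-abort pool first):
  pool = (2, 3)
  J5: need (1, 3) fits (2, 3); releases (1, 1), pool now (3, 4)
  J6: need (3, 0) fits (3, 4); releases (1, 1), pool now (4, 5)
  J8: need (1, 0) fits (4, 5); releases (0, 1), pool now (4, 6)
  J7: need (0, 1) fits (4, 6); releases (0, 2), pool now (4, 8)


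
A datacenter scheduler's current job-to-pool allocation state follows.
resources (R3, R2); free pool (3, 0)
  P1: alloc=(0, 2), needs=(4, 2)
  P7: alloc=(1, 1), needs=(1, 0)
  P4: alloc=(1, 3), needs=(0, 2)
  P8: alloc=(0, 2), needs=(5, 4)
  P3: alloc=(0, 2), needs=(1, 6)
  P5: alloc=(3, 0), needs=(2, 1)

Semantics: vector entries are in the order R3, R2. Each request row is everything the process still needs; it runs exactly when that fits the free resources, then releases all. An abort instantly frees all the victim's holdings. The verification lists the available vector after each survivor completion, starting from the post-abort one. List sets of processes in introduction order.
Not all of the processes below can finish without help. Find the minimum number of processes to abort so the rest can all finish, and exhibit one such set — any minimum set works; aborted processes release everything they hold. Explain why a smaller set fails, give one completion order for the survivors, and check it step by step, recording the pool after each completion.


The answer: abort P8.
Key observation: before aborting P8, P4 was permanently blocked — no order could ever run it; afterwards it completes at step 1.
Minimality: the empty abort set fails — the state is deadlocked as it stands.
Survivors finish in the order: P4, P1, P3, P5, P7. Step-by-step check (pool after the aborts first):
  pool = (3, 2)
  run P4 (needs (0, 2), free (3, 2)); after release of (1, 3) the pool is (4, 5)
  run P1 (needs (4, 2), free (4, 5)); after release of (0, 2) the pool is (4, 7)
  run P3 (needs (1, 6), free (4, 7)); after release of (0, 2) the pool is (4, 9)
  run P5 (needs (2, 1), free (4, 9)); after release of (3, 0) the pool is (7, 9)
  run P7 (needs (1, 0), free (7, 9)); after release of (1, 1) the pool is (8, 10)


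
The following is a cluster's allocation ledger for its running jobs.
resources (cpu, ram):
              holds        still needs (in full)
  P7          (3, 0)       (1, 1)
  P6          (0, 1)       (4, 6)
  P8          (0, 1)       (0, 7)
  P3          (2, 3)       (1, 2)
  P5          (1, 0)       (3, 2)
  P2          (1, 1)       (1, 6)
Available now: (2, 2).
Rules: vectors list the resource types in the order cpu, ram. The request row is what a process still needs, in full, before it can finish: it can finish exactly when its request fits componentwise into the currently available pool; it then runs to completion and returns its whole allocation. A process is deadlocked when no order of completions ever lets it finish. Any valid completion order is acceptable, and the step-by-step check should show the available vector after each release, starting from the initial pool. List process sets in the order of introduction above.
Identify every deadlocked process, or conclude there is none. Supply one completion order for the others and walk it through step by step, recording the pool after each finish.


Deadlocked: P6, P8 and P2.
Key observation: after P7, P5, P3 complete, (8, 5) is the best the pool ever gets, yet each leftover process wants more ram.
A valid finishing order for the others: P7, P5, P3. Verifying each step:
  pool = (2, 2)
  P7 needs (1, 1) <= (2, 2) -> finishes; pool += (3, 0) = (5, 2)
  P5 needs (3, 2) <= (5, 2) -> finishes; pool += (1, 0) = (6, 2)
  P3 needs (1, 2) <= (6, 2) -> finishes; pool += (2, 3) = (8, 5)
None of the blocked processes ever fits:
  blocked: P6 wants (4, 6), pool (8, 5) — not enough ram
  blocked: P8 wants (0, 7), pool (8, 5) — not enough ram
  blocked: P2 wants (1, 6), pool (8, 5) — not enough ram


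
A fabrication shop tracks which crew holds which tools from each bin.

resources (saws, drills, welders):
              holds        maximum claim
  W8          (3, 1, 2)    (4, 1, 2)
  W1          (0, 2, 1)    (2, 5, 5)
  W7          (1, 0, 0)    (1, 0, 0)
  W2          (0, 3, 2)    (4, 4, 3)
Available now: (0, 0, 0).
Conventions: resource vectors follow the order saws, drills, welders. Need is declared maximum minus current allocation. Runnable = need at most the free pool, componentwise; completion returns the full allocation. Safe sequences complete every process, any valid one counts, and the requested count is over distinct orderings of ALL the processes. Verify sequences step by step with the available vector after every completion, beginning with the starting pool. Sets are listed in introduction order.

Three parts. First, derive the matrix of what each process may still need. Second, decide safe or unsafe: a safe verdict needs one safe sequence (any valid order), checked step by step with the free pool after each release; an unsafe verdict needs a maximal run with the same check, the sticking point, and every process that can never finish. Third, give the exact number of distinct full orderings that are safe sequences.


(1) Remaining need (order saws, drills, welders):
  W8: (1, 0, 0)
  W1: (2, 3, 4)
  W7: (0, 0, 0)
  W2: (4, 1, 1)
(2) SAFE, for example via the order W7, W8, W2, W1.
Key observation: reading the order forward, W8 is the first process whose need (1, 0, 0) meets the free pool (1, 0, 0) exactly on a resource it requests.
Step-by-step check:
  pool = (0, 0, 0)
  W7: need (0, 0, 0) fits (0, 0, 0); releases (1, 0, 0), pool now (1, 0, 0)
  W8: need (1, 0, 0) fits (1, 0, 0); releases (3, 1, 2), pool now (4, 1, 2)
  W2: need (4, 1, 1) fits (4, 1, 2); releases (0, 3, 2), pool now (4, 4, 4)
  W1: need (2, 3, 4) fits (4, 4, 4); releases (0, 2, 1), pool now (4, 6, 5)
(3) Exactly 1 of the possible complete orderings is a safe sequence.


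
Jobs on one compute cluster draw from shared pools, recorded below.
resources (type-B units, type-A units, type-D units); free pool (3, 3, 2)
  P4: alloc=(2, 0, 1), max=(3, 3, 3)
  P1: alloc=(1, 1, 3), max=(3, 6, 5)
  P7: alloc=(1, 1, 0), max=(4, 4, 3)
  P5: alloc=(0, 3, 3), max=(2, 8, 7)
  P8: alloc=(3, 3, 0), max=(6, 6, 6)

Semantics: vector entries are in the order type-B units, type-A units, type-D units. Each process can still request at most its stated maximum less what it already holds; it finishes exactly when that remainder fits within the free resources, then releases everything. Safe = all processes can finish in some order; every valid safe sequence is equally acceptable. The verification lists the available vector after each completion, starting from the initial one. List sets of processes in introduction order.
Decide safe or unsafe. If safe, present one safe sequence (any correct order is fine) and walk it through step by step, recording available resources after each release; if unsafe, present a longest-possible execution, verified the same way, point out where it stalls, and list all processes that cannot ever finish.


The state is UNSAFE.
Key observation: after P4, P7 the pool peaks at (6, 4, 3), and each blocked process is short somewhere: P1 on type-A units; P5 on type-A units, type-D units; P8 on type-D units.
A maximal execution: P4, P7 — then nothing else fits. Check, step by step:
  pool = (3, 3, 2)
  run P4 (needs (1, 3, 2), free (3, 3, 2)); after release of (2, 0, 1) the pool is (5, 3, 3)
  run P7 (needs (3, 3, 3), free (5, 3, 3)); after release of (1, 1, 0) the pool is (6, 4, 3)
  P1 still needs (2, 5, 2) but only (6, 4, 3) is free — short on type-A units
  P5 still needs (2, 5, 4) but only (6, 4, 3) is free — short on type-A units and type-D units
  P8 still needs (3, 3, 6) but only (6, 4, 3) is free — short on type-D units
Never able to finish: P1, P5 and P8.


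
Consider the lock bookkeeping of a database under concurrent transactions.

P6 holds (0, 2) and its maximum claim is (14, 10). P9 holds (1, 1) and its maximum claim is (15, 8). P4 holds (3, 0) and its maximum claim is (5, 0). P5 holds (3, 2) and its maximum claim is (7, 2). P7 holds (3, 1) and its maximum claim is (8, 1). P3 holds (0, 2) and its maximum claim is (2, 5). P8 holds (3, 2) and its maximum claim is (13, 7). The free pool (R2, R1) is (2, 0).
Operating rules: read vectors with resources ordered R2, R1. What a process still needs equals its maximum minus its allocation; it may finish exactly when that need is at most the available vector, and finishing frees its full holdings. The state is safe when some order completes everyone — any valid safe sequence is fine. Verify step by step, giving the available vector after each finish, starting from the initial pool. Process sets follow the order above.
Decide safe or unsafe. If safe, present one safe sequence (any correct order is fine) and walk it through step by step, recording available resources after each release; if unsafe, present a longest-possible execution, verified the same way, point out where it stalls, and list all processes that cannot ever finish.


SAFE, for example via the order P4, P5, P7, P3, P8, P9, P6.
Key observation: the order's first zero-slack moment is P4 ((2, 0) needed, (2, 0) free — a requested resource with nothing to spare).
Step-by-step check:
  pool = (2, 0)
  P4: need (2, 0) fits (2, 0); releases (3, 0), pool now (5, 0)
  P5: need (4, 0) fits (5, 0); releases (3, 2), pool now (8, 2)
  P7: need (5, 0) fits (8, 2); releases (3, 1), pool now (11, 3)
  P3: need (2, 3) fits (11, 3); releases (0, 2), pool now (11, 5)
  P8: need (10, 5) fits (11, 5); releases (3, 2), pool now (14, 7)
  P9: need (14, 7) fits (14, 7); releases (1, 1), pool now (15, 8)
  P6: need (14, 8) fits (15, 8); releases (0, 2), pool now (15, 10)


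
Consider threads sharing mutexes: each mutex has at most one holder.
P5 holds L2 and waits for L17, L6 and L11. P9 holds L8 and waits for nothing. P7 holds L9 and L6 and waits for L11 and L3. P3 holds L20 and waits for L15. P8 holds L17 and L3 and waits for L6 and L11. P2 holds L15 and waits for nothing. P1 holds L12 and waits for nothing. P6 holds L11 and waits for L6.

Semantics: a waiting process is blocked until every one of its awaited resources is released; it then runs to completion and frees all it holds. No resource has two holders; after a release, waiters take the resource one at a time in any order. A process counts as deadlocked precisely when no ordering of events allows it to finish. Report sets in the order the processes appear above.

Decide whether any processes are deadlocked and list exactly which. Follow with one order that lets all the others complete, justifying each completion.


Deadlocked set: P5, P7, P8 and P6.
Key observation: nobody on the ring P7 -> P8 -> P7 can start until another member finishes, which never happens; P6 is caught in further circular waits and P5 waits into the deadlock from upstream.
A valid finishing order for the others: P2, P1, P9, P3.
Verifying each step:
  P2 waits on nothing -> runs at once and releases L15
  P1 waits on nothing -> runs at once and releases L12
  P9 waits on nothing -> runs at once and releases L8
  run P3 (all its waits — L15 — are resolved); releases L20


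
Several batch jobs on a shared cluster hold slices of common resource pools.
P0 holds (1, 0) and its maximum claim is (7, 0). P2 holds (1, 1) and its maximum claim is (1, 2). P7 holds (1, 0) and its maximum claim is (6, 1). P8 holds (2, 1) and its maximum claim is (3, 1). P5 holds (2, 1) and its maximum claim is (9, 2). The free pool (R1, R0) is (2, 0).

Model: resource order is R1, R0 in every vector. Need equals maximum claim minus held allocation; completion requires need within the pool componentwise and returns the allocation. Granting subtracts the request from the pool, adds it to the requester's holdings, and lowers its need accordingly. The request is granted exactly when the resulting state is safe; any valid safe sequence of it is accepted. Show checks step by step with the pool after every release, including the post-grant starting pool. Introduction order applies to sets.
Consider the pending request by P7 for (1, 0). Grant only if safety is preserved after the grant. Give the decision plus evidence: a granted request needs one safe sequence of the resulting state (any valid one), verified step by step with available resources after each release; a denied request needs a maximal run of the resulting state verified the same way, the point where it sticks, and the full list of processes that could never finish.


GRANT — the state after the grant stays safe, e.g. via P8, P2, P7, P0, P5.
Key observation: after the grant the pool drops to (1, 0), which still lets P8 finish first and unwind the rest.
Verifying the post-grant state step by step:
  pool = (1, 0)
  P8 needs (1, 0) <= (1, 0) -> finishes; pool += (2, 1) = (3, 1)
  P2 needs (0, 1) <= (3, 1) -> finishes; pool += (1, 1) = (4, 2)
  P7 needs (4, 1) <= (4, 2) -> finishes; pool += (2, 0) = (6, 2)
  P0 needs (6, 0) <= (6, 2) -> finishes; pool += (1, 0) = (7, 2)
  P5 needs (7, 1) <= (7, 2) -> finishes; pool += (2, 1) = (9, 3)


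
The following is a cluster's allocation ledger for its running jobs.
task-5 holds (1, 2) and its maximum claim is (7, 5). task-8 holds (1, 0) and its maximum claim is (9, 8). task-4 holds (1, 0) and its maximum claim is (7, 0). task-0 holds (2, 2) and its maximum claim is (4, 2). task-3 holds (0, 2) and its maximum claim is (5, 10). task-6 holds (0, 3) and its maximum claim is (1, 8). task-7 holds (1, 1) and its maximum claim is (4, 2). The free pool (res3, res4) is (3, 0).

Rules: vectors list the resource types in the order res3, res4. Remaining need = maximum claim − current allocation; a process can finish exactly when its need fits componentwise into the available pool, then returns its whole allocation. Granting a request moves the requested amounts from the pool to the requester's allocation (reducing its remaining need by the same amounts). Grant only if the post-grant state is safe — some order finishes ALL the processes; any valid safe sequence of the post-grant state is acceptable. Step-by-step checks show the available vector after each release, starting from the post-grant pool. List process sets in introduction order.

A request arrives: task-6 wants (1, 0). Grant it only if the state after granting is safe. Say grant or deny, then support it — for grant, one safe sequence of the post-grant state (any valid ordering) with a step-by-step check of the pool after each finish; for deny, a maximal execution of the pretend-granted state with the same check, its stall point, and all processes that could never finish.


DENY — the pretend-granted state is unsafe.
Key observation: after task-0, task-7 the pool peaks at (5, 3), and each blocked process is short somewhere: task-5 on res3; task-8 on res3, res4; task-4 on res3; task-3 on res4; task-6 on res4.
Pretend the grant happened; the run task-0, task-7 goes as far as possible. Check, step by step:
  pool = (2, 0)
  task-0: need (2, 0) fits (2, 0); releases (2, 2), pool now (4, 2)
  task-7: need (3, 1) fits (4, 2); releases (1, 1), pool now (5, 3)
  task-5 cannot run: need (6, 3) vs free (5, 3) (insufficient res3)
  task-8 cannot run: need (8, 8) vs free (5, 3) (insufficient res3 and res4)
  task-4 cannot run: need (6, 0) vs free (5, 3) (insufficient res3)
  task-3 cannot run: need (5, 8) vs free (5, 3) (insufficient res4)
  task-6 cannot run: need (0, 5) vs free (5, 3) (insufficient res4)
Had the request been granted, task-5, task-8, task-4, task-3 and task-6 could never finish.


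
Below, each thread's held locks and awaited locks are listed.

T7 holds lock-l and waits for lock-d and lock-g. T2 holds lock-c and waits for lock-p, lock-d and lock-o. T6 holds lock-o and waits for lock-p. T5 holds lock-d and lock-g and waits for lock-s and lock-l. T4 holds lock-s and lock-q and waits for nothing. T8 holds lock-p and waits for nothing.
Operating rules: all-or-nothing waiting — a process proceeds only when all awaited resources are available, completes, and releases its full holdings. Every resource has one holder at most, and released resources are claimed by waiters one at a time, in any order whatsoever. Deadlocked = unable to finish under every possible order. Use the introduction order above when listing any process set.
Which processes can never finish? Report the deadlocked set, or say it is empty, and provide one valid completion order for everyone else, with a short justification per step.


Deadlocked set: T7, T2 and T5.
Key observation: along T7 -> T5 -> T7, each member waits on what the next one holds — a deadlock; T2 waits into the deadlock from upstream.
One completion order for the rest: T8, T6, T4.
Step-by-step check:
  run T8 (it waits on nothing); releases lock-p
  T6: everything it awaited (lock-p) is free; runs, freeing lock-o
  run T4 (it waits on nothing); releases lock-s and lock-q


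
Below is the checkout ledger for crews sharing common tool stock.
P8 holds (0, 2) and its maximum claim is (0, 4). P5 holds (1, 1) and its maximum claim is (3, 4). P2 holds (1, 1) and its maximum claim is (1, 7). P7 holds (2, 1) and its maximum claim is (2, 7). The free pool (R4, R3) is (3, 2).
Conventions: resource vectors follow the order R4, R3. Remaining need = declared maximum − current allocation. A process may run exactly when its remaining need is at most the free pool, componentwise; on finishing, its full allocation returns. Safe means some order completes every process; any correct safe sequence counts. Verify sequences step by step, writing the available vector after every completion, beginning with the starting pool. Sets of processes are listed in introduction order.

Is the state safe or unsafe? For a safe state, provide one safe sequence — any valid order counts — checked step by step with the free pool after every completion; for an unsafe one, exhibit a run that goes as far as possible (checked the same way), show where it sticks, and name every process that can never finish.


UNSAFE — no complete ordering exists.
Key observation: P8, P5 can finish, but then (4, 5) is all there is, and the blocked group's R3 demands exceed it.
A maximal execution: P8, P5 — then nothing else fits. Verifying each step:
  pool = (3, 2)
  P8 needs (0, 2) <= (3, 2) -> finishes; pool += (0, 2) = (3, 4)
  P5 needs (2, 3) <= (3, 4) -> finishes; pool += (1, 1) = (4, 5)
  P2 cannot run: need (0, 6) vs free (4, 5) (insufficient R3)
  P7 cannot run: need (0, 6) vs free (4, 5) (insufficient R3)
Permanently blocked: P2 and P7.


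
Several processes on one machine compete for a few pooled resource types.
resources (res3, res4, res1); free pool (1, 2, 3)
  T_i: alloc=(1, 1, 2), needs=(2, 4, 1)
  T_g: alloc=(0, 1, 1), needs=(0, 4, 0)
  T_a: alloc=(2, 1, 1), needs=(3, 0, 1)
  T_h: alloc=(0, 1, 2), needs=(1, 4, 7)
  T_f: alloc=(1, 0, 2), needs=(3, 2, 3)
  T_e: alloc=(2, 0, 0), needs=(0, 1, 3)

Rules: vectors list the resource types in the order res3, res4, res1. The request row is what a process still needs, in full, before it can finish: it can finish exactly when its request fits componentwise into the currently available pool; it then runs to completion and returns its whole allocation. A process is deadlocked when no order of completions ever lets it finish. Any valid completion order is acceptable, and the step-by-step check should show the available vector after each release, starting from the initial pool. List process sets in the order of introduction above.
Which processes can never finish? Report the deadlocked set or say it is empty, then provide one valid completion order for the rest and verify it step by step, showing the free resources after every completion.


Deadlocked set: T_i, T_g and T_h.
Key observation: no order helps: past T_e, T_f, T_a, the free pool tops out at (6, 3, 6), below what each blocked process needs in res4.
The rest can finish in the order T_e, T_f, T_a. Verifying each step:
  pool = (1, 2, 3)
  run T_e (needs (0, 1, 3), free (1, 2, 3)); after release of (2, 0, 0) the pool is (3, 2, 3)
  run T_f (needs (3, 2, 3), free (3, 2, 3)); after release of (1, 0, 2) the pool is (4, 2, 5)
  run T_a (needs (3, 0, 1), free (4, 2, 5)); after release of (2, 1, 1) the pool is (6, 3, 6)
None of the blocked processes ever fits:
  T_i cannot run: need (2, 4, 1) vs free (6, 3, 6) (insufficient res4)
  T_g cannot run: need (0, 4, 0) vs free (6, 3, 6) (insufficient res4)
  T_h cannot run: need (1, 4, 7) vs free (6, 3, 6) (insufficient res4 and res1)


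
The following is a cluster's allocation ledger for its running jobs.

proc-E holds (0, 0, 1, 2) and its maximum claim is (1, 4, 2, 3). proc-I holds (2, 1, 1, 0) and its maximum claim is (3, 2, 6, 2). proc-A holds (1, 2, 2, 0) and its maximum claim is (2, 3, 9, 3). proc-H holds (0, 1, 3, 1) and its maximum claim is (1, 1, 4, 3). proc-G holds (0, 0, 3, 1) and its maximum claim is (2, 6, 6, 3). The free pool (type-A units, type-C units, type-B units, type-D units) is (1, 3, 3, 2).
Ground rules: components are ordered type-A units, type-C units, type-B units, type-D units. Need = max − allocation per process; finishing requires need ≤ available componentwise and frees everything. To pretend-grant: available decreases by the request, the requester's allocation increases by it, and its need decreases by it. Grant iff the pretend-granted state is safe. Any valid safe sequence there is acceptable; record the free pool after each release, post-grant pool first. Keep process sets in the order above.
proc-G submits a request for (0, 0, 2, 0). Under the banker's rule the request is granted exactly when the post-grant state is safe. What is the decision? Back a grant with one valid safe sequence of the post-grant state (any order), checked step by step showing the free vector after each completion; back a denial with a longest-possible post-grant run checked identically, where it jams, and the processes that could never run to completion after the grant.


DENY — the pretend-granted state is unsafe.
Key observation: after proc-H, proc-E, proc-I the pool peaks at (3, 5, 6, 5), and each blocked process is short somewhere: proc-A on type-B units; proc-G on type-C units.
Pretend the grant happened; the run proc-H, proc-E, proc-I goes as far as possible. Check, step by step:
  pool = (1, 3, 1, 2)
  proc-H: need (1, 0, 1, 2) fits (1, 3, 1, 2); releases (0, 1, 3, 1), pool now (1, 4, 4, 3)
  proc-E: need (1, 4, 1, 1) fits (1, 4, 4, 3); releases (0, 0, 1, 2), pool now (1, 4, 5, 5)
  proc-I: need (1, 1, 5, 2) fits (1, 4, 5, 5); releases (2, 1, 1, 0), pool now (3, 5, 6, 5)
  proc-A still needs (1, 1, 7, 3) but only (3, 5, 6, 5) is free — short on type-B units
  proc-G still needs (2, 6, 1, 2) but only (3, 5, 6, 5) is free — short on type-C units
Processes that could never finish after the grant: proc-A and proc-G.


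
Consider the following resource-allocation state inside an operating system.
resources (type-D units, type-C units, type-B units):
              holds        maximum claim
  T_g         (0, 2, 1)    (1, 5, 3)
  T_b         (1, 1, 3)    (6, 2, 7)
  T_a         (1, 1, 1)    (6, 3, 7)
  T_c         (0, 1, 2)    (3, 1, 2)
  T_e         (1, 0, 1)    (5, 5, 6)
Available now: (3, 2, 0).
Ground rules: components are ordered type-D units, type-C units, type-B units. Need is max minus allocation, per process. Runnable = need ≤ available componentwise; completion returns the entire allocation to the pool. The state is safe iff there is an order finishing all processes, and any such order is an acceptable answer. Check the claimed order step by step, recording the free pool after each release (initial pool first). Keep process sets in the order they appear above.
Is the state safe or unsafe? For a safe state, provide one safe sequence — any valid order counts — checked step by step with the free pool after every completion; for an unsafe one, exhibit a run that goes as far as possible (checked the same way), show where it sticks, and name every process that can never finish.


The state is UNSAFE.
Key observation: once T_c, T_g finish, the pool peaks at (3, 5, 3) — and every remaining process still needs more type-D units than that.
Going as far as possible: T_c, T_g; after that, nothing fits. Verifying each step:
  pool = (3, 2, 0)
  run T_c (needs (3, 0, 0), free (3, 2, 0)); after release of (0, 1, 2) the pool is (3, 3, 2)
  run T_g (needs (1, 3, 2), free (3, 3, 2)); after release of (0, 2, 1) the pool is (3, 5, 3)
  T_b still needs (5, 1, 4) but only (3, 5, 3) is free — short on type-D units and type-B units
  T_a still needs (5, 2, 6) but only (3, 5, 3) is free — short on type-D units and type-B units
  T_e still needs (4, 5, 5) but only (3, 5, 3) is free — short on type-D units and type-B units
Permanently blocked: T_b, T_a and T_e.
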